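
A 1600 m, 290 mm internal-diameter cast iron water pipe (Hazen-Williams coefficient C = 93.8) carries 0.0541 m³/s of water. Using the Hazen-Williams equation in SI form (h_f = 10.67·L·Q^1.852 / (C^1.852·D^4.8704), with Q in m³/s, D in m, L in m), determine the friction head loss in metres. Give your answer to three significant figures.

h_f ≈ 7.11 m

h_f = 10.67·1600·0.0541^1.852 / (93.8^1.852·0.290^4.8704) = 7.112 m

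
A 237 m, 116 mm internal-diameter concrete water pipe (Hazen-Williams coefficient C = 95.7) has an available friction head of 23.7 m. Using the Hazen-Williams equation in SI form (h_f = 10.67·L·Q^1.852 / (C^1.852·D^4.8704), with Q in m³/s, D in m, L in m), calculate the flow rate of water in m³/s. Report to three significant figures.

Q ≈ 0.0266 m³/s

Rearranging: Q = [h_f·C^1.852·D^4.8704 / (10.67·L)]^(1/1.852)
Q = [23.7·95.7^1.852·0.116^4.8704 / (10.67·237)]^0.540 = 0.02664 m³/s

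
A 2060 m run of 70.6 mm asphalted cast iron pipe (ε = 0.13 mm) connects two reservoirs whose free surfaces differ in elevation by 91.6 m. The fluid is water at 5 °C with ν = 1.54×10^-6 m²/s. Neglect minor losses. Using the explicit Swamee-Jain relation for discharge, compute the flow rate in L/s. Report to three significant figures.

Swamee-Jain (Type II): Q = -0.965·√(gD⁵h_f/L)·ln[ε/(3.7D) + √(3.17ν²L/(gD³h_f))]
√(gD⁵h_f/L) = √(9.81·0.0706⁵·91.6/2060) = 8.747×10^-4
ε/(3.7D) = 4.98×10^-4; √(3.17ν²L/(gD³h_f)) = 2.21×10^-4
Q = -0.965·8.747×10^-4·ln(7.190×10^-4) = 0.006109 m³/s
Check: V = 1.56 m/s, Re = 7.15×10^4, f = 0.02553, h_f = 92.5 m ≈ 91.6 m ✓

Q ≈ 6.11 L/s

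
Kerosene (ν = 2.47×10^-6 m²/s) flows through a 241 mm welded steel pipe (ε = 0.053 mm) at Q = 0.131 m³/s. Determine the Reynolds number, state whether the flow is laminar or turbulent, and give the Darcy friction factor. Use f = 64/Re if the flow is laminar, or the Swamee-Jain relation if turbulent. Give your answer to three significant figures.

Re ≈ 2.80×10^5; turbulent; f ≈ 0.0166

V = 4Q/(πD²) = 2.872 m/s
Re = VD/ν = 2.872·0.241/2.47×10^-6 = 2.80×10^5
Re > 4000 → turbulent; ε/D = 2.20×10^-4
Swamee-Jain: f = 0.01659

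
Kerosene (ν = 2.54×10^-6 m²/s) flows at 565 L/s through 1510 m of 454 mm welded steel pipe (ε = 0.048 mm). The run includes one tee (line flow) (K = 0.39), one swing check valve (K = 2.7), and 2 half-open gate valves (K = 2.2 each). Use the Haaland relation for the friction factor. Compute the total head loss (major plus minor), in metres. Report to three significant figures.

H_L ≈ 33.5 m

V = 4Q/(πD²) = 3.490 m/s; V²/2g = 0.6209 m
Re = 6.24×10^5, ε/D = 1.06×10^-4 → f = 0.01399 (Haaland)
Major: h_f = f(L/D)·V²/2g = 0.01399·3326·0.6209 = 28.89 m
Minor: ΣK = 7.49; h_m = ΣK·V²/2g = 4.650 m
Total H_L = 28.89 + 4.650 = 33.54 m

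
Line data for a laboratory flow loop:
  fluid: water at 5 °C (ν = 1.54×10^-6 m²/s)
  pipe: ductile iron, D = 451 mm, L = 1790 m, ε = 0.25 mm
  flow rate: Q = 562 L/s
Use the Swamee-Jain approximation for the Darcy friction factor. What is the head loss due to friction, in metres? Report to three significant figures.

V = 4Q/(πD²) = 4·0.562/(π·0.451²) = 3.518 m/s
Re = VD/ν = 3.518·0.451/1.54×10^-6 = 1.03×10^6 → turbulent
ε/D = 0.25/451 = 5.54×10^-4
Swamee-Jain: f = 0.01764
h_f = f(L/D)V²/(2g) = 0.01764·(1790/0.451)·3.518²/(2·9.81) = 44.17 m

h_f ≈ 44.2 m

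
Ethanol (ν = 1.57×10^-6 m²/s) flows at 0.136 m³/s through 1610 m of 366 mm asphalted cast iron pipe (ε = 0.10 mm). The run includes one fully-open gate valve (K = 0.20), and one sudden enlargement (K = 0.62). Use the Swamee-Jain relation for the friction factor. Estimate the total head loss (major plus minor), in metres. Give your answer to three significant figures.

H_L ≈ 6.39 m

V = 4Q/(πD²) = 1.293 m/s; V²/2g = 0.08517 m
Re = 3.01×10^5, ε/D = 2.73×10^-4 → f = 0.01686 (Swamee-Jain)
Major: h_f = f(L/D)·V²/2g = 0.01686·4399·0.08517 = 6.317 m
Minor: ΣK = 0.820; h_m = ΣK·V²/2g = 0.06984 m
Total H_L = 6.317 + 0.06984 = 6.387 m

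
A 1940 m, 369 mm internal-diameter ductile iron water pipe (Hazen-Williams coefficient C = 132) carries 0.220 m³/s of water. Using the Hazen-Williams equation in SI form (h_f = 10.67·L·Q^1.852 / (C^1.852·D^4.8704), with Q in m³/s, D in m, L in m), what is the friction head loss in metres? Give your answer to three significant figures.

h_f = 10.67·1940·0.220^1.852 / (132^1.852·0.369^4.8704) = 19.04 m

h_f ≈ 19.0 m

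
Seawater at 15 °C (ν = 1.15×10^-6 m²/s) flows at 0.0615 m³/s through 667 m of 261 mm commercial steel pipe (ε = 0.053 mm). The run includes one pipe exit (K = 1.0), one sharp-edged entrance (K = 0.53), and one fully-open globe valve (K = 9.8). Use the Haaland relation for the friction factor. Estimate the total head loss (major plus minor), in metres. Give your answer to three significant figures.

H_L ≈ 3.58 m

V = 4Q/(πD²) = 1.149 m/s; V²/2g = 0.06735 m
Re = 2.61×10^5, ε/D = 2.03×10^-4 → f = 0.01634 (Haaland)
Major: h_f = f(L/D)·V²/2g = 0.01634·2556·0.06735 = 2.813 m
Minor: ΣK = 11.3; h_m = ΣK·V²/2g = 0.7630 m
Total H_L = 2.813 + 0.7630 = 3.576 m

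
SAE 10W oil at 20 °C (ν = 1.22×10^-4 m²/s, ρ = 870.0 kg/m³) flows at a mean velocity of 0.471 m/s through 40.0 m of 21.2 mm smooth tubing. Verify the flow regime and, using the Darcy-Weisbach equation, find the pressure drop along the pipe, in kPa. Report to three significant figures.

Re = VD/ν = 0.471·0.02120/1.22×10^-4 = 81.8 → laminar (Re < 2300)
f = 64/Re = 0.7820
h_f = f(L/D)V²/(2g) = 0.7820·(40.0/0.02120)·0.471²/(2·9.81) = 16.68 m
Δp = ρg·h_f = 870.0·9.81·16.68 = 142.4 kPa

Δp ≈ 142 kPa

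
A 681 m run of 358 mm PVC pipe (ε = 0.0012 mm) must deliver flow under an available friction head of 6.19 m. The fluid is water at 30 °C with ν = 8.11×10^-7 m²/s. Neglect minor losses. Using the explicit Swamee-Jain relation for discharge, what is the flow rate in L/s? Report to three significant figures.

Swamee-Jain (Type II): Q = -0.965·√(gD⁵h_f/L)·ln[ε/(3.7D) + √(3.17ν²L/(gD³h_f))]
√(gD⁵h_f/L) = √(9.81·0.358⁵·6.19/681) = 0.02290
ε/(3.7D) = 9.06×10^-7; √(3.17ν²L/(gD³h_f)) = 2.26×10^-5
Q = -0.965·0.02290·ln(2.348×10^-5) = 0.2355 m³/s
Check: V = 2.34 m/s, Re = 1.03×10^6, f = 0.01163, h_f = 6.17 m ≈ 6.19 m ✓

Q ≈ 236 L/s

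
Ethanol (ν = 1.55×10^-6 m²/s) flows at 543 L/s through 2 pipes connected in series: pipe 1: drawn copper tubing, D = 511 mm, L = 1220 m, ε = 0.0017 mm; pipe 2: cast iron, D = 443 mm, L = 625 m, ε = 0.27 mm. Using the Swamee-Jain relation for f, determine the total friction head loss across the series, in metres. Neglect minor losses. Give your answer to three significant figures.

Pipe 1: V = 2.648 m/s, Re = 8.73×10^5, ε/D = 3.33×10^-6, f = 0.01195, h_1 = f(L/D)V²/2g = 10.20 m
Pipe 2: V = 3.523 m/s, Re = 1.01×10^6, ε/D = 6.09×10^-4, f = 0.01800, h_2 = f(L/D)V²/2g = 16.06 m
Series → Q common, losses add: H = Σh = 26.26 m

H ≈ 26.3 m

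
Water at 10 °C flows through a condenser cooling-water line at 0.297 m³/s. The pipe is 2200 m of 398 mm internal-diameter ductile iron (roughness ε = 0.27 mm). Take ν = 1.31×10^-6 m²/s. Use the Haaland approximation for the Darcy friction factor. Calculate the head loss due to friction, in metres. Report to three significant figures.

V = 4Q/(πD²) = 4·0.297/(π·0.398²) = 2.387 m/s
Re = VD/ν = 2.387·0.398/1.31×10^-6 = 7.25×10^5 → turbulent
ε/D = 0.27/398 = 6.78×10^-4
Haaland: f = 0.01842
h_f = f(L/D)V²/(2g) = 0.01842·(2200/0.398)·2.387²/(2·9.81) = 29.58 m

h_f ≈ 29.6 m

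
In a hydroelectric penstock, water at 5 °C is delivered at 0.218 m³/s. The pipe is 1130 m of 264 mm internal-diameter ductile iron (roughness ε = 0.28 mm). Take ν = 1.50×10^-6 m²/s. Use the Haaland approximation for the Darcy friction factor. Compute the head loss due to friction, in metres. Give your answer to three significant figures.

h_f ≈ 70.3 m

V = 4Q/(πD²) = 4·0.218/(π·0.264²) = 3.983 m/s
Re = VD/ν = 3.983·0.264/1.50×10^-6 = 7.01×10^5 → turbulent
ε/D = 0.28/264 = 0.00106
Haaland: f = 0.02032
h_f = f(L/D)V²/(2g) = 0.02032·(1130/0.264)·3.983²/(2·9.81) = 70.31 m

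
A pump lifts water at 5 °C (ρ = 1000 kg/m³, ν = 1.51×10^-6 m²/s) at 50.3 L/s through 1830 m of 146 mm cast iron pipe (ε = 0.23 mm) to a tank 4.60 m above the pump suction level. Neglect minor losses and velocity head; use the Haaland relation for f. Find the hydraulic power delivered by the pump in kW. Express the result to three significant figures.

V = 4Q/(πD²) = 3.005 m/s; Re = 2.91×10^5; ε/D = 0.00158; f = 0.02269
h_f = f(L/D)V²/2g = 130.9 m
Total head H = z + h_f = 4.60 + 130.9 = 135.5 m
P_hyd = ρgQH = 1000·9.81·0.0503·135.5 = 66.84 kW

P_hyd ≈ 66.8 kW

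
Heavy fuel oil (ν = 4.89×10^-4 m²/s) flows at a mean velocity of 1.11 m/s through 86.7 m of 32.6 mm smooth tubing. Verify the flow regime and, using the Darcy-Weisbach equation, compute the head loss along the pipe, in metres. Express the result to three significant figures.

Re = VD/ν = 1.11·0.03260/4.89×10^-4 = 74.0 → laminar (Re < 2300)
f = 64/Re = 0.8649
h_f = f(L/D)V²/(2g) = 0.8649·(86.7/0.03260)·1.11²/(2·9.81) = 144.4 m

h_f ≈ 144 m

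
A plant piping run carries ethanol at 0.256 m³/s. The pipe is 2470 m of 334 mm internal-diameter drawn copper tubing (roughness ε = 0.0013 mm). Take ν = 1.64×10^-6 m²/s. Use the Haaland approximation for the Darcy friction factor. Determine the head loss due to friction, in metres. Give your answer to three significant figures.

V = 4Q/(πD²) = 4·0.256/(π·0.334²) = 2.922 m/s
Re = VD/ν = 2.922·0.334/1.64×10^-6 = 5.95×10^5 → turbulent
ε/D = 0.0013/334 = 3.89×10^-6
Haaland: f = 0.01271
h_f = f(L/D)V²/(2g) = 0.01271·(2470/0.334)·2.922²/(2·9.81) = 40.91 m

h_f ≈ 40.9 m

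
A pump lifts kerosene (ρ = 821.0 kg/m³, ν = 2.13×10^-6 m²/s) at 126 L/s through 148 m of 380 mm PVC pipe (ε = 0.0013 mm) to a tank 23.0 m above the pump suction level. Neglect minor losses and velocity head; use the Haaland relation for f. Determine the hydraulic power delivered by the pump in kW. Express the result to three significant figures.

P_hyd ≈ 23.7 kW

V = 4Q/(πD²) = 1.111 m/s; Re = 1.98×10^5; ε/D = 3.42×10^-6; f = 0.01555
h_f = f(L/D)V²/2g = 0.3809 m
Total head H = z + h_f = 23.0 + 0.3809 = 23.38 m
P_hyd = ρgQH = 821.0·9.81·0.126·23.38 = 23.73 kW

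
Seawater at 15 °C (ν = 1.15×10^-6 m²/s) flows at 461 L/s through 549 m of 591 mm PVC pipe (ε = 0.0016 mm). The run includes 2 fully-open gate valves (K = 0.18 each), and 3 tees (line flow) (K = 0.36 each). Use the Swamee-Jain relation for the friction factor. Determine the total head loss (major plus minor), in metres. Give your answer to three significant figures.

H_L ≈ 1.81 m

V = 4Q/(πD²) = 1.680 m/s; V²/2g = 0.1439 m
Re = 8.64×10^5, ε/D = 2.71×10^-6 → f = 0.01196 (Swamee-Jain)
Major: h_f = f(L/D)·V²/2g = 0.01196·928.9·0.1439 = 1.599 m
Minor: ΣK = 1.44; h_m = ΣK·V²/2g = 0.2073 m
Total H_L = 1.599 + 0.2073 = 1.807 m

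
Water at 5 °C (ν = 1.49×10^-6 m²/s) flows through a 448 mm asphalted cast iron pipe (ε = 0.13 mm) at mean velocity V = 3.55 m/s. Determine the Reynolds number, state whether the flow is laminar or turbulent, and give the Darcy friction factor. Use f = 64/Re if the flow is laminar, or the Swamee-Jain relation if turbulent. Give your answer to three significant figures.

Re ≈ 1.07×10^6; turbulent; f ≈ 0.0156

Re = VD/ν = 3.550·0.448/1.49×10^-6 = 1.07×10^6
Re > 4000 → turbulent; ε/D = 2.90×10^-4
Swamee-Jain: f = 0.01562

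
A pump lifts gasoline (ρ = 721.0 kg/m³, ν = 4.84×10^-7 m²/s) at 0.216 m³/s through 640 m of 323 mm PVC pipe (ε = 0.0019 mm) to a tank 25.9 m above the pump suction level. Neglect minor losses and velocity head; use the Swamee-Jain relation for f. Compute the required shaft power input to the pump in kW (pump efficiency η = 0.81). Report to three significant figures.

P_shaft ≈ 63.1 kW

V = 4Q/(πD²) = 2.636 m/s; Re = 1.76×10^6; ε/D = 5.88×10^-6; f = 0.01079
h_f = f(L/D)V²/2g = 7.569 m
Total head H = z + h_f = 25.9 + 7.569 = 33.47 m
P_hyd = ρgQH = 721.0·9.81·0.216·33.47 = 51.13 kW
P_shaft = P_hyd/η = 51.13/0.81 = 63.13 kW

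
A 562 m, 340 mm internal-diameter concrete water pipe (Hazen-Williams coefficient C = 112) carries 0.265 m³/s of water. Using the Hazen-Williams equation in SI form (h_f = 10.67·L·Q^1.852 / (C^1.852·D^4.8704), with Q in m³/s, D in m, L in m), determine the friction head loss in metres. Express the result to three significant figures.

h_f = 10.67·562·0.265^1.852 / (112^1.852·0.340^4.8704) = 15.72 m

h_f ≈ 15.7 m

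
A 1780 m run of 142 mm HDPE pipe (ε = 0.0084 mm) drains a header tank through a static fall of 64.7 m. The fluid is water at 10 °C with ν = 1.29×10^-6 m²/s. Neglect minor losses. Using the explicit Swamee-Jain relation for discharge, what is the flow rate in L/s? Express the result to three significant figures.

Swamee-Jain (Type II): Q = -0.965·√(gD⁵h_f/L)·ln[ε/(3.7D) + √(3.17ν²L/(gD³h_f))]
√(gD⁵h_f/L) = √(9.81·0.142⁵·64.7/1780) = 0.004537
ε/(3.7D) = 1.60×10^-5; √(3.17ν²L/(gD³h_f)) = 7.19×10^-5
Q = -0.965·0.004537·ln(8.787×10^-5) = 0.04089 m³/s
Check: V = 2.58 m/s, Re = 2.84×10^5, f = 0.01516, h_f = 64.6 m ≈ 64.7 m ✓

Q ≈ 40.9 L/s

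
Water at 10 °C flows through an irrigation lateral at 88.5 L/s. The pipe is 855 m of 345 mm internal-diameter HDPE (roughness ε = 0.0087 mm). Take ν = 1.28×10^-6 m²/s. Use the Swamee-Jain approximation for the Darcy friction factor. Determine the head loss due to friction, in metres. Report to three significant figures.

V = 4Q/(πD²) = 4·0.0885/(π·0.345²) = 0.9467 m/s
Re = VD/ν = 0.9467·0.345/1.28×10^-6 = 2.55×10^5 → turbulent
ε/D = 0.0087/345 = 2.52×10^-5
Swamee-Jain: f = 0.01509
h_f = f(L/D)V²/(2g) = 0.01509·(855/0.345)·0.9467²/(2·9.81) = 1.708 m

h_f ≈ 1.71 m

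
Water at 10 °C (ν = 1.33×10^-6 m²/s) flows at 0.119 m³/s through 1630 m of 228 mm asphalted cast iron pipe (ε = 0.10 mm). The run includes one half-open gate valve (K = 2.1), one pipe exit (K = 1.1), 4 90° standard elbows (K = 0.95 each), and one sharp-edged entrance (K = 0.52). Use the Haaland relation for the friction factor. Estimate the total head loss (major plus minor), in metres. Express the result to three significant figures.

V = 4Q/(πD²) = 2.915 m/s; V²/2g = 0.4330 m
Re = 5.00×10^5, ε/D = 4.39×10^-4 → f = 0.01718 (Haaland)
Major: h_f = f(L/D)·V²/2g = 0.01718·7149·0.4330 = 53.17 m
Minor: ΣK = 7.52; h_m = ΣK·V²/2g = 3.256 m
Total H_L = 53.17 + 3.256 = 56.42 m

H_L ≈ 56.4 m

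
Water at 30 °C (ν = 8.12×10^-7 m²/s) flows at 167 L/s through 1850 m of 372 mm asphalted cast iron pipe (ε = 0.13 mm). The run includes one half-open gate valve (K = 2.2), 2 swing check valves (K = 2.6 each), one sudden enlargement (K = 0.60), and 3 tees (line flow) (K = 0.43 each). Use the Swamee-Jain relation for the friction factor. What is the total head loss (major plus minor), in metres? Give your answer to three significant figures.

V = 4Q/(πD²) = 1.537 m/s; V²/2g = 0.1203 m
Re = 7.04×10^5, ε/D = 3.49×10^-4 → f = 0.01643 (Swamee-Jain)
Major: h_f = f(L/D)·V²/2g = 0.01643·4973·0.1203 = 9.834 m
Minor: ΣK = 9.29; h_m = ΣK·V²/2g = 1.118 m
Total H_L = 9.834 + 1.118 = 10.95 m

H_L ≈ 11.0 m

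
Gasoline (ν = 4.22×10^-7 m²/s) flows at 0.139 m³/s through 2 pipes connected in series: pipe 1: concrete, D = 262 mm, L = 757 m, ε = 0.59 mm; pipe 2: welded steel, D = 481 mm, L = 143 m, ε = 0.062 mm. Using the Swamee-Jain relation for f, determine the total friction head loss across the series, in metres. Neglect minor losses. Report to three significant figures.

H ≈ 23.9 m

Pipe 1: V = 2.578 m/s, Re = 1.60×10^6, ε/D = 0.00225, f = 0.02434, h_1 = f(L/D)V²/2g = 23.82 m
Pipe 2: V = 0.7650 m/s, Re = 8.72×10^5, ε/D = 1.29×10^-4, f = 0.01406, h_2 = f(L/D)V²/2g = 0.1247 m
Series → Q common, losses add: H = Σh = 23.95 m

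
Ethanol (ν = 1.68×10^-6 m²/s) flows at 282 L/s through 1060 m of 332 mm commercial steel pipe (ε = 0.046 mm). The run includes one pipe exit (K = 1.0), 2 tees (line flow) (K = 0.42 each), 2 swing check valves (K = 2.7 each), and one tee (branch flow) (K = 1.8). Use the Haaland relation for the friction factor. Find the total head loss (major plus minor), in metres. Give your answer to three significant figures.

H_L ≈ 29.6 m

V = 4Q/(πD²) = 3.257 m/s; V²/2g = 0.5408 m
Re = 6.44×10^5, ε/D = 1.39×10^-4 → f = 0.01434 (Haaland)
Major: h_f = f(L/D)·V²/2g = 0.01434·3193·0.5408 = 24.76 m
Minor: ΣK = 9.04; h_m = ΣK·V²/2g = 4.889 m
Total H_L = 24.76 + 4.889 = 29.65 m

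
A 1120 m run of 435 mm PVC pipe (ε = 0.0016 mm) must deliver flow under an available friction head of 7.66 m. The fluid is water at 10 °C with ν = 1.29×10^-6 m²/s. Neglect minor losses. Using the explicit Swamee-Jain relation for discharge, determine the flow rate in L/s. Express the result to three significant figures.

Q ≈ 323 L/s

Swamee-Jain (Type II): Q = -0.965·√(gD⁵h_f/L)·ln[ε/(3.7D) + √(3.17ν²L/(gD³h_f))]
√(gD⁵h_f/L) = √(9.81·0.435⁵·7.66/1120) = 0.03233
ε/(3.7D) = 9.94×10^-7; √(3.17ν²L/(gD³h_f)) = 3.09×10^-5
Q = -0.965·0.03233·ln(3.190×10^-5) = 0.3230 m³/s
Check: V = 2.17 m/s, Re = 7.33×10^5, f = 0.01232, h_f = 7.63 m ≈ 7.66 m ✓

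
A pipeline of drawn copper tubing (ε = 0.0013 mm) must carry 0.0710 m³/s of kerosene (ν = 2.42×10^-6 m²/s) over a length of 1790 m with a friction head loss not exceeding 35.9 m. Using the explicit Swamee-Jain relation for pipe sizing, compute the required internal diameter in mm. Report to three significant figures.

D ≈ 204 mm

Swamee-Jain (Type III): D = 0.66·[ε^1.25·(LQ²/(gh_f))^4.75 + ν·Q^9.4·(L/(gh_f))^5.2]^0.04
LQ²/(gh_f) = 0.02562; L/(gh_f) = 5.083
Term 1 = ε^1.25·(…)^4.75 = 1.21×10^-15; Term 2 = ν·Q^9.4·(…)^5.2 = 1.81×10^-13
D = 0.66·(1.21×10^-15 + 1.81×10^-13)^0.04 = 0.2042 m = 204 mm
Check: V = 2.17 m/s, Re = 1.83×10^5, f = 0.01586, h_f = 33.3 m ≈ 35.9 m ✓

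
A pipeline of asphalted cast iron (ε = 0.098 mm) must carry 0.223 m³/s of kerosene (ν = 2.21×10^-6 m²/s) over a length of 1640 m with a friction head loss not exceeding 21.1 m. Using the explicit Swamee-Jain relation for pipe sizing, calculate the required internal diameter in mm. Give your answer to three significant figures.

Swamee-Jain (Type III): D = 0.66·[ε^1.25·(LQ²/(gh_f))^4.75 + ν·Q^9.4·(L/(gh_f))^5.2]^0.04
LQ²/(gh_f) = 0.3940; L/(gh_f) = 7.923
Term 1 = ε^1.25·(…)^4.75 = 1.17×10^-7; Term 2 = ν·Q^9.4·(…)^5.2 = 7.81×10^-8
D = 0.66·(1.17×10^-7 + 7.81×10^-8)^0.04 = 0.3557 m = 356 mm
Check: V = 2.24 m/s, Re = 3.61×10^5, f = 0.01660, h_f = 19.6 m ≈ 21.1 m ✓

D ≈ 356 mm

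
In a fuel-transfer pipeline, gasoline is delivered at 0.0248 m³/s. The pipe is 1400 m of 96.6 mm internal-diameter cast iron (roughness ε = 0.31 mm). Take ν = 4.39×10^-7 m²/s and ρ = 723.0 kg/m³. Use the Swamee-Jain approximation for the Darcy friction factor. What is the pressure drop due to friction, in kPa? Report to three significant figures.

Δp ≈ 1620 kPa

V = 4Q/(πD²) = 4·0.0248/(π·0.0966²) = 3.384 m/s
Re = VD/ν = 3.384·0.0966/4.39×10^-7 = 7.45×10^5 → turbulent
ε/D = 0.31/96.6 = 0.00321
Swamee-Jain: f = 0.02692
h_f = f(L/D)V²/(2g) = 0.02692·(1400/0.0966)·3.384²/(2·9.81) = 227.7 m
Δp = ρg·h_f = 723.0·9.81·227.7 = 1615 kPa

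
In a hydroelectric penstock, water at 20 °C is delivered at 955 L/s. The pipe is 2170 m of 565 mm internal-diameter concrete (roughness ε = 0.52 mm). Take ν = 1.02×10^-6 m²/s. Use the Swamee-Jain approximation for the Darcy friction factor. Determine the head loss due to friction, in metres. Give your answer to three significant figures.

V = 4Q/(πD²) = 4·0.955/(π·0.565²) = 3.809 m/s
Re = VD/ν = 3.809·0.565/1.02×10^-6 = 2.11×10^6 → turbulent
ε/D = 0.52/565 = 9.20×10^-4
Swamee-Jain: f = 0.01946
h_f = f(L/D)V²/(2g) = 0.01946·(2170/0.565)·3.809²/(2·9.81) = 55.27 m

h_f ≈ 55.3 m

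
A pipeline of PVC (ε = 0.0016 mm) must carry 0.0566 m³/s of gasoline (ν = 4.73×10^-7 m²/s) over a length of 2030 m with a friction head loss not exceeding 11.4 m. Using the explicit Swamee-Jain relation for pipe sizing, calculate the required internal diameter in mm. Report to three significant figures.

Swamee-Jain (Type III): D = 0.66·[ε^1.25·(LQ²/(gh_f))^4.75 + ν·Q^9.4·(L/(gh_f))^5.2]^0.04
LQ²/(gh_f) = 0.05815; L/(gh_f) = 18.15
Term 1 = ε^1.25·(…)^4.75 = 7.71×10^-14; Term 2 = ν·Q^9.4·(…)^5.2 = 3.15×10^-12
D = 0.66·(7.71×10^-14 + 3.15×10^-12)^0.04 = 0.2290 m = 229 mm
Check: V = 1.37 m/s, Re = 6.65×10^5, f = 0.01258, h_f = 10.7 m ≈ 11.4 m ✓

D ≈ 229 mm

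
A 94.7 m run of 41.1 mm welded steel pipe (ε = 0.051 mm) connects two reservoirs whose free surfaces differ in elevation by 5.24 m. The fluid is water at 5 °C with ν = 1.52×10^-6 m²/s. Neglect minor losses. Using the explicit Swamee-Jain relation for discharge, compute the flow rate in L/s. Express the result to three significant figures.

Q ≈ 1.74 L/s

Swamee-Jain (Type II): Q = -0.965·√(gD⁵h_f/L)·ln[ε/(3.7D) + √(3.17ν²L/(gD³h_f))]
√(gD⁵h_f/L) = √(9.81·0.0411⁵·5.24/94.7) = 2.523×10^-4
ε/(3.7D) = 3.35×10^-4; √(3.17ν²L/(gD³h_f)) = 4.41×10^-4
Q = -0.965·2.523×10^-4·ln(7.762×10^-4) = 0.001744 m³/s
Check: V = 1.31 m/s, Re = 3.55×10^4, f = 0.02603, h_f = 5.28 m ≈ 5.24 m ✓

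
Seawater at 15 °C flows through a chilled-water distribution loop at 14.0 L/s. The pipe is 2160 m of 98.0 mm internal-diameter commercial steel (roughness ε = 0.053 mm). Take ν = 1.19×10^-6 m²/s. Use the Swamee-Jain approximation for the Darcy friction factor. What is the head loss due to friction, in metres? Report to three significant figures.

h_f ≈ 76.0 m

V = 4Q/(πD²) = 4·0.0140/(π·0.0980²) = 1.856 m/s
Re = VD/ν = 1.856·0.0980/1.19×10^-6 = 1.53×10^5 → turbulent
ε/D = 0.053/98.0 = 5.41×10^-4
Swamee-Jain: f = 0.01963
h_f = f(L/D)V²/(2g) = 0.01963·(2160/0.0980)·1.856²/(2·9.81) = 75.97 m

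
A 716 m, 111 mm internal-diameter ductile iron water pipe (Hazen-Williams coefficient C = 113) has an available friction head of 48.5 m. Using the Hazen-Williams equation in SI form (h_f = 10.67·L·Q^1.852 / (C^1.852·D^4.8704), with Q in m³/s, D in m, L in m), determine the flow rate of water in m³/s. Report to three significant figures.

Rearranging: Q = [h_f·C^1.852·D^4.8704 / (10.67·L)]^(1/1.852)
Q = [48.5·113^1.852·0.111^4.8704 / (10.67·716)]^0.540 = 0.02270 m³/s

Q ≈ 0.0227 m³/s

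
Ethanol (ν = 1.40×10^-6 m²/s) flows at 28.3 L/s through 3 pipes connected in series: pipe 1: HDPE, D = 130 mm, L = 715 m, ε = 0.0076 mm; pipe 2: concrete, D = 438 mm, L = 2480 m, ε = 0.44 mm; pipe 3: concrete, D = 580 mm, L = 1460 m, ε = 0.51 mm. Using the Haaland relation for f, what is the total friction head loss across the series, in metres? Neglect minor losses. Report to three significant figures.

Pipe 1: V = 2.132 m/s, Re = 1.98×10^5, ε/D = 5.85×10^-5, f = 0.01592, h_1 = f(L/D)V²/2g = 20.29 m
Pipe 2: V = 0.1878 m/s, Re = 5.88×10^4, ε/D = 0.00100, f = 0.02325, h_2 = f(L/D)V²/2g = 0.2367 m
Pipe 3: V = 0.1071 m/s, Re = 4.44×10^4, ε/D = 8.79×10^-4, f = 0.02380, h_3 = f(L/D)V²/2g = 0.03503 m
Series → Q common, losses add: H = Σh = 20.56 m

H ≈ 20.6 m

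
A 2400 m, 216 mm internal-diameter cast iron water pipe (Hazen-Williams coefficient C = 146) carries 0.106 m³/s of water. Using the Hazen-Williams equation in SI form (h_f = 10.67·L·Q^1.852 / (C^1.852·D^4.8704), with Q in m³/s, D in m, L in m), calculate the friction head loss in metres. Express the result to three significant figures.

h_f = 10.67·2400·0.106^1.852 / (146^1.852·0.216^4.8704) = 68.60 m

h_f ≈ 68.6 m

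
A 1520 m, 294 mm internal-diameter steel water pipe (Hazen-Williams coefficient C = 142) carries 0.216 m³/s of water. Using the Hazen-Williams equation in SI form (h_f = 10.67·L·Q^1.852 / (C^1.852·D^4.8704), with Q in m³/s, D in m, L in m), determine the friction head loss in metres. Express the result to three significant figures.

h_f ≈ 38.1 m

h_f = 10.67·1520·0.216^1.852 / (142^1.852·0.294^4.8704) = 38.08 m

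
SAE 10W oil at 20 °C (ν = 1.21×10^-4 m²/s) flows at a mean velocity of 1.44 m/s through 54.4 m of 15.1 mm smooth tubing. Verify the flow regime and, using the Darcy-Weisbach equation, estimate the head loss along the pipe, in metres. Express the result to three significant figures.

h_f ≈ 136 m

Re = VD/ν = 1.44·0.01510/1.21×10^-4 = 180 → laminar (Re < 2300)
f = 64/Re = 0.3561
h_f = f(L/D)V²/(2g) = 0.3561·(54.4/0.01510)·1.44²/(2·9.81) = 135.6 m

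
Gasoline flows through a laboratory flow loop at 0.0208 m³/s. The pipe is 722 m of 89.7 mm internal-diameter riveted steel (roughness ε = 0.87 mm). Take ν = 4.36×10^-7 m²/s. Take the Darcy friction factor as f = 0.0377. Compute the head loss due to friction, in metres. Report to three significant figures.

h_f ≈ 168 m

V = 4Q/(πD²) = 4·0.0208/(π·0.0897²) = 3.291 m/s
h_f = f(L/D)V²/(2g) = 0.03770·(722/0.0897)·3.291²/(2·9.81) = 167.6 m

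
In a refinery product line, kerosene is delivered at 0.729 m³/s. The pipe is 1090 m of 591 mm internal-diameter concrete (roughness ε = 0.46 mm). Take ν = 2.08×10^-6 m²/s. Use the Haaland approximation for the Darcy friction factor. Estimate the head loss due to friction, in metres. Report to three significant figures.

h_f ≈ 12.6 m

V = 4Q/(πD²) = 4·0.729/(π·0.591²) = 2.657 m/s
Re = VD/ν = 2.657·0.591/2.08×10^-6 = 7.55×10^5 → turbulent
ε/D = 0.46/591 = 7.78×10^-4
Haaland: f = 0.01895
h_f = f(L/D)V²/(2g) = 0.01895·(1090/0.591)·2.657²/(2·9.81) = 12.58 m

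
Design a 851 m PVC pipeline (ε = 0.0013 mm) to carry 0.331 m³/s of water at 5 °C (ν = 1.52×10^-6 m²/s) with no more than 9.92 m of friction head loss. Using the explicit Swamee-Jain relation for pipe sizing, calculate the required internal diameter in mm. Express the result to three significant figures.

Swamee-Jain (Type III): D = 0.66·[ε^1.25·(LQ²/(gh_f))^4.75 + ν·Q^9.4·(L/(gh_f))^5.2]^0.04
LQ²/(gh_f) = 0.9581; L/(gh_f) = 8.745
Term 1 = ε^1.25·(…)^4.75 = 3.58×10^-8; Term 2 = ν·Q^9.4·(…)^5.2 = 3.68×10^-6
D = 0.66·(3.58×10^-8 + 3.68×10^-6)^0.04 = 0.4002 m = 400 mm
Check: V = 2.63 m/s, Re = 6.93×10^5, f = 0.01242, h_f = 9.32 m ≈ 9.92 m ✓

D ≈ 400 mm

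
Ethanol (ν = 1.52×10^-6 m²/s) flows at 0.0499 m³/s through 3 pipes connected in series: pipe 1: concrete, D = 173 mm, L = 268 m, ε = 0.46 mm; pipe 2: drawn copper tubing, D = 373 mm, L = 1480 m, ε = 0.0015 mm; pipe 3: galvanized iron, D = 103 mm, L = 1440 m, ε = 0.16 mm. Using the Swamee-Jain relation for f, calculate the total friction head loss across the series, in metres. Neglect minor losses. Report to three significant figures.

Pipe 1: V = 2.123 m/s, Re = 2.42×10^5, ε/D = 0.00266, f = 0.02607, h_1 = f(L/D)V²/2g = 9.277 m
Pipe 2: V = 0.4567 m/s, Re = 1.12×10^5, ε/D = 4.02×10^-6, f = 0.01747, h_2 = f(L/D)V²/2g = 0.7368 m
Pipe 3: V = 5.989 m/s, Re = 4.06×10^5, ε/D = 0.00155, f = 0.02259, h_3 = f(L/D)V²/2g = 577.3 m
Series → Q common, losses add: H = Σh = 587.3 m

H ≈ 587 m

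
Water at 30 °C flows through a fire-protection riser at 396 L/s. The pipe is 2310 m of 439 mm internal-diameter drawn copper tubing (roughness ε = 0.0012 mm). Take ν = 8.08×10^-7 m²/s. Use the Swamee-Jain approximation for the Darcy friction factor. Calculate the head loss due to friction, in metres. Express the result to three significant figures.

V = 4Q/(πD²) = 4·0.396/(π·0.439²) = 2.616 m/s
Re = VD/ν = 2.616·0.439/8.08×10^-7 = 1.42×10^6 → turbulent
ε/D = 0.0012/439 = 2.73×10^-6
Swamee-Jain: f = 0.01104
h_f = f(L/D)V²/(2g) = 0.01104·(2310/0.439)·2.616²/(2·9.81) = 20.26 m

h_f ≈ 20.3 m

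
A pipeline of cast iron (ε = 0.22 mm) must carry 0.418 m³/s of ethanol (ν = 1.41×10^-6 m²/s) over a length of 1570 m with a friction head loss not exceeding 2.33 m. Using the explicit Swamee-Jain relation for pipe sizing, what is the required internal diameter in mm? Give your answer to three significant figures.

Swamee-Jain (Type III): D = 0.66·[ε^1.25·(LQ²/(gh_f))^4.75 + ν·Q^9.4·(L/(gh_f))^5.2]^0.04
LQ²/(gh_f) = 12.00; L/(gh_f) = 68.69
Term 1 = ε^1.25·(…)^4.75 = 3.58; Term 2 = ν·Q^9.4·(…)^5.2 = 1.38
D = 0.66·(3.58 + 1.38)^0.04 = 0.7037 m = 704 mm
Check: V = 1.07 m/s, Re = 5.36×10^5, f = 0.01640, h_f = 2.15 m ≈ 2.33 m ✓

D ≈ 704 mm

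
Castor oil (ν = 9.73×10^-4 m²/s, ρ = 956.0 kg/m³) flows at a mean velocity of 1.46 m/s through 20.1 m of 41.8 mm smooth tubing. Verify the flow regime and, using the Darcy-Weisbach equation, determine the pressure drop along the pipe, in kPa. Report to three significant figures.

Δp ≈ 500 kPa

Re = VD/ν = 1.46·0.04180/9.73×10^-4 = 62.7 → laminar (Re < 2300)
f = 64/Re = 1.020
h_f = f(L/D)V²/(2g) = 1.020·(20.1/0.04180)·1.46²/(2·9.81) = 53.31 m
Δp = ρg·h_f = 956.0·9.81·53.31 = 499.9 kPa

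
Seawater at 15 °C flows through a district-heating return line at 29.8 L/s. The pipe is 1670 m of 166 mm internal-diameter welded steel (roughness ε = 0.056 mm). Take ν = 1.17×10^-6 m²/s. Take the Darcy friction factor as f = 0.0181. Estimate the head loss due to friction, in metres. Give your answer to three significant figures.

V = 4Q/(πD²) = 4·0.0298/(π·0.166²) = 1.377 m/s
h_f = f(L/D)V²/(2g) = 0.01810·(1670/0.166)·1.377²/(2·9.81) = 17.60 m

h_f ≈ 17.6 m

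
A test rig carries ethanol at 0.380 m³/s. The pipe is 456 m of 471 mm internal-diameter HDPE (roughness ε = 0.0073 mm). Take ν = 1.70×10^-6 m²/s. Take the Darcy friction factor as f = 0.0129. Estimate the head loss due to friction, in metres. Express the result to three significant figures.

h_f ≈ 3.03 m

V = 4Q/(πD²) = 4·0.380/(π·0.471²) = 2.181 m/s
h_f = f(L/D)V²/(2g) = 0.01290·(456/0.471)·2.181²/(2·9.81) = 3.028 m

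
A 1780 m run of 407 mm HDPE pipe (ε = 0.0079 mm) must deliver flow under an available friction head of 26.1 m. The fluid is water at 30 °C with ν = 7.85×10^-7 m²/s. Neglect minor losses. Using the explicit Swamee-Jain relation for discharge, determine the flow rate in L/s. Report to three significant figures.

Q ≈ 420 L/s

Swamee-Jain (Type II): Q = -0.965·√(gD⁵h_f/L)·ln[ε/(3.7D) + √(3.17ν²L/(gD³h_f))]
√(gD⁵h_f/L) = √(9.81·0.407⁵·26.1/1780) = 0.04008
ε/(3.7D) = 5.25×10^-6; √(3.17ν²L/(gD³h_f)) = 1.42×10^-5
Q = -0.965·0.04008·ln(1.944×10^-5) = 0.4196 m³/s
Check: V = 3.23 m/s, Re = 1.67×10^6, f = 0.01128, h_f = 26.2 m ≈ 26.1 m ✓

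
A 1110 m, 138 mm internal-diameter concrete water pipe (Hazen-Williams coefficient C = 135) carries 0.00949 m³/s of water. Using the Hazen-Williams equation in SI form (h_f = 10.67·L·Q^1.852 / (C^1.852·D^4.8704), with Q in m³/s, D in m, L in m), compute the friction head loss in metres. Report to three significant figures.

h_f ≈ 3.73 m

h_f = 10.67·1110·0.00949^1.852 / (135^1.852·0.138^4.8704) = 3.725 m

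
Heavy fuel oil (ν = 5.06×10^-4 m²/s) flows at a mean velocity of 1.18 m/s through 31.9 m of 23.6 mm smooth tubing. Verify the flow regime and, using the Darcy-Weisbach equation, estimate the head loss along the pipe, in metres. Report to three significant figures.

h_f ≈ 112 m

Re = VD/ν = 1.18·0.02360/5.06×10^-4 = 55.0 → laminar (Re < 2300)
f = 64/Re = 1.163
h_f = f(L/D)V²/(2g) = 1.163·(31.9/0.02360)·1.18²/(2·9.81) = 111.6 m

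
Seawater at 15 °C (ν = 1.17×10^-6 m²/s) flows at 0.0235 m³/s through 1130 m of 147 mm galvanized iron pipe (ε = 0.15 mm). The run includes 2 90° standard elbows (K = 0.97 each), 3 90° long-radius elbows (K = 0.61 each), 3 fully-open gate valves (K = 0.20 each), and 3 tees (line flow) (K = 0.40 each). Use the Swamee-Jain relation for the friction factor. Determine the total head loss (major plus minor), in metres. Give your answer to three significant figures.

V = 4Q/(πD²) = 1.385 m/s; V²/2g = 0.09772 m
Re = 1.74×10^5, ε/D = 0.00102 → f = 0.02146 (Swamee-Jain)
Major: h_f = f(L/D)·V²/2g = 0.02146·7687·0.09772 = 16.12 m
Minor: ΣK = 5.57; h_m = ΣK·V²/2g = 0.5443 m
Total H_L = 16.12 + 0.5443 = 16.66 m

H_L ≈ 16.7 m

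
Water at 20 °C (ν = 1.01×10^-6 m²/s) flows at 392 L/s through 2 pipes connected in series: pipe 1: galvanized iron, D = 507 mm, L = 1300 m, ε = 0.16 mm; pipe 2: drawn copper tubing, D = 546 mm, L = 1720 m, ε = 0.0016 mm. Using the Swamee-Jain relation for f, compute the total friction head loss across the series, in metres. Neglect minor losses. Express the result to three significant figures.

H ≈ 13.2 m

Pipe 1: V = 1.942 m/s, Re = 9.75×10^5, ε/D = 3.16×10^-4, f = 0.01591, h_1 = f(L/D)V²/2g = 7.840 m
Pipe 2: V = 1.674 m/s, Re = 9.05×10^5, ε/D = 2.93×10^-6, f = 0.01187, h_2 = f(L/D)V²/2g = 5.344 m
Series → Q common, losses add: H = Σh = 13.18 m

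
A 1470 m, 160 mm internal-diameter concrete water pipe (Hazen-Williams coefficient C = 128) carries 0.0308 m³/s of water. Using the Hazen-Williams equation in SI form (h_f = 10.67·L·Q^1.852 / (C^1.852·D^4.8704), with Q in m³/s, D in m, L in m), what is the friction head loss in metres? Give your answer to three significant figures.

h_f = 10.67·1470·0.0308^1.852 / (128^1.852·0.160^4.8704) = 23.44 m

h_f ≈ 23.4 m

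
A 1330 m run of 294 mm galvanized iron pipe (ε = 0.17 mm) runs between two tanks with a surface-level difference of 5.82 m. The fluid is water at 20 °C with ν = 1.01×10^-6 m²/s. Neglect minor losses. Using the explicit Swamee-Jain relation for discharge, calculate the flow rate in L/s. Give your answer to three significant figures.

Swamee-Jain (Type II): Q = -0.965·√(gD⁵h_f/L)·ln[ε/(3.7D) + √(3.17ν²L/(gD³h_f))]
√(gD⁵h_f/L) = √(9.81·0.294⁵·5.82/1330) = 0.009710
ε/(3.7D) = 1.56×10^-4; √(3.17ν²L/(gD³h_f)) = 5.44×10^-5
Q = -0.965·0.009710·ln(2.107×10^-4) = 0.07932 m³/s
Check: V = 1.17 m/s, Re = 3.40×10^5, f = 0.01862, h_f = 5.86 m ≈ 5.82 m ✓

Q ≈ 79.3 L/s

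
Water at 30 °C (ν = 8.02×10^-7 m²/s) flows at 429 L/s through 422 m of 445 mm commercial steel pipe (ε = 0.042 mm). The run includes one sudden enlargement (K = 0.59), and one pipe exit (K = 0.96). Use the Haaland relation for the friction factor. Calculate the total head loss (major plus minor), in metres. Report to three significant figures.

V = 4Q/(πD²) = 2.758 m/s; V²/2g = 0.3878 m
Re = 1.53×10^6, ε/D = 9.44×10^-5 → f = 0.01283 (Haaland)
Major: h_f = f(L/D)·V²/2g = 0.01283·948.3·0.3878 = 4.720 m
Minor: ΣK = 1.55; h_m = ΣK·V²/2g = 0.6011 m
Total H_L = 4.720 + 0.6011 = 5.321 m

H_L ≈ 5.32 m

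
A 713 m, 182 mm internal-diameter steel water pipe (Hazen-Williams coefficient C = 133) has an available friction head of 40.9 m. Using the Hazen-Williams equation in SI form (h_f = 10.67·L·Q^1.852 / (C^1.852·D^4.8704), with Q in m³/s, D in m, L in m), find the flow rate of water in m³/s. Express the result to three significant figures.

Rearranging: Q = [h_f·C^1.852·D^4.8704 / (10.67·L)]^(1/1.852)
Q = [40.9·133^1.852·0.182^4.8704 / (10.67·713)]^0.540 = 0.08965 m³/s

Q ≈ 0.0896 m³/s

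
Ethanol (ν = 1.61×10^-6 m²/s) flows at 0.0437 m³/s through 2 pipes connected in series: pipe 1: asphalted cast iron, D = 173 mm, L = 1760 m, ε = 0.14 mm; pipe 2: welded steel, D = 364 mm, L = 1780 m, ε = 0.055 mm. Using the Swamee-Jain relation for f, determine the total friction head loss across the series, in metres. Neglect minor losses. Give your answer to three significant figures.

H ≈ 37.4 m

Pipe 1: V = 1.859 m/s, Re = 2.00×10^5, ε/D = 8.09×10^-4, f = 0.02041, h_1 = f(L/D)V²/2g = 36.57 m
Pipe 2: V = 0.4199 m/s, Re = 9.49×10^4, ε/D = 1.51×10^-4, f = 0.01891, h_2 = f(L/D)V²/2g = 0.8310 m
Series → Q common, losses add: H = Σh = 37.40 m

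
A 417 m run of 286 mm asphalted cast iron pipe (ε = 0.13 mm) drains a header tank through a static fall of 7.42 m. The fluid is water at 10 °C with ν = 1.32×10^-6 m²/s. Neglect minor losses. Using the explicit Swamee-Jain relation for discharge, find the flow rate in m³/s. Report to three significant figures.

Swamee-Jain (Type II): Q = -0.965·√(gD⁵h_f/L)·ln[ε/(3.7D) + √(3.17ν²L/(gD³h_f))]
√(gD⁵h_f/L) = √(9.81·0.286⁵·7.42/417) = 0.01828
ε/(3.7D) = 1.23×10^-4; √(3.17ν²L/(gD³h_f)) = 3.68×10^-5
Q = -0.965·0.01828·ln(1.596×10^-4) = 0.1542 m³/s
Check: V = 2.40 m/s, Re = 5.20×10^5, f = 0.01745, h_f = 7.47 m ≈ 7.42 m ✓

Q ≈ 0.154 m³/s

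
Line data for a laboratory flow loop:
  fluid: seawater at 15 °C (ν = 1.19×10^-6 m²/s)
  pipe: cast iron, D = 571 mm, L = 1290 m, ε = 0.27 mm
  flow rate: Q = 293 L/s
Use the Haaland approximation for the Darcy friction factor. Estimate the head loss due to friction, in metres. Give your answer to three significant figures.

h_f ≈ 2.61 m

V = 4Q/(πD²) = 4·0.293/(π·0.571²) = 1.144 m/s
Re = VD/ν = 1.144·0.571/1.19×10^-6 = 5.49×10^5 → turbulent
ε/D = 0.27/571 = 4.73×10^-4
Haaland: f = 0.01733
h_f = f(L/D)V²/(2g) = 0.01733·(1290/0.571)·1.144²/(2·9.81) = 2.613 m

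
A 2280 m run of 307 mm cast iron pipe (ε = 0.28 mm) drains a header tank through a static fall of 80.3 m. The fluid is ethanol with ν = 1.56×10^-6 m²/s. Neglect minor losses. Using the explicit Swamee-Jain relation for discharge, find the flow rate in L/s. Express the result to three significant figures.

Q ≈ 243 L/s

Swamee-Jain (Type II): Q = -0.965·√(gD⁵h_f/L)·ln[ε/(3.7D) + √(3.17ν²L/(gD³h_f))]
√(gD⁵h_f/L) = √(9.81·0.307⁵·80.3/2280) = 0.03070
ε/(3.7D) = 2.47×10^-4; √(3.17ν²L/(gD³h_f)) = 2.78×10^-5
Q = -0.965·0.03070·ln(2.743×10^-4) = 0.2429 m³/s
Check: V = 3.28 m/s, Re = 6.46×10^5, f = 0.01981, h_f = 80.8 m ≈ 80.3 m ✓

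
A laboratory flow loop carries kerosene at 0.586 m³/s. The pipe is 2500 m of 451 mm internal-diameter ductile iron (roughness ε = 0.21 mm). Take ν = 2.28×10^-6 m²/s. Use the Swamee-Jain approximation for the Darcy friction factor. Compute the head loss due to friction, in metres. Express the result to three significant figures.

h_f ≈ 65.6 m

V = 4Q/(πD²) = 4·0.586/(π·0.451²) = 3.668 m/s
Re = VD/ν = 3.668·0.451/2.28×10^-6 = 7.26×10^5 → turbulent
ε/D = 0.21/451 = 4.66×10^-4
Swamee-Jain: f = 0.01726
h_f = f(L/D)V²/(2g) = 0.01726·(2500/0.451)·3.668²/(2·9.81) = 65.61 m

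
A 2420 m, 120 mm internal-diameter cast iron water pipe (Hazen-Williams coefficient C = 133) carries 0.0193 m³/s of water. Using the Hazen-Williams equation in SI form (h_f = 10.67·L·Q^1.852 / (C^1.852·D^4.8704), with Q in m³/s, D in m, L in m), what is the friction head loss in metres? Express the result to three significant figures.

h_f ≈ 61.4 m

h_f = 10.67·2420·0.0193^1.852 / (133^1.852·0.120^4.8704) = 61.41 m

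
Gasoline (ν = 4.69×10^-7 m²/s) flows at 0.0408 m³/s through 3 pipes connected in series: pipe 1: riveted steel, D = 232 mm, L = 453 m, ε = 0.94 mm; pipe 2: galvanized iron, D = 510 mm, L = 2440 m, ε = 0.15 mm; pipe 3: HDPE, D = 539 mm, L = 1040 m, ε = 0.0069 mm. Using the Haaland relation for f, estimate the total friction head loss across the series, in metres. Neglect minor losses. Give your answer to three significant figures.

H ≈ 2.89 m

Pipe 1: V = 0.9651 m/s, Re = 4.77×10^5, ε/D = 0.00405, f = 0.02879, h_1 = f(L/D)V²/2g = 2.669 m
Pipe 2: V = 0.1997 m/s, Re = 2.17×10^5, ε/D = 2.94×10^-4, f = 0.01731, h_2 = f(L/D)V²/2g = 0.1684 m
Pipe 3: V = 0.1788 m/s, Re = 2.05×10^5, ε/D = 1.28×10^-5, f = 0.01550, h_3 = f(L/D)V²/2g = 0.04873 m
Series → Q common, losses add: H = Σh = 2.886 m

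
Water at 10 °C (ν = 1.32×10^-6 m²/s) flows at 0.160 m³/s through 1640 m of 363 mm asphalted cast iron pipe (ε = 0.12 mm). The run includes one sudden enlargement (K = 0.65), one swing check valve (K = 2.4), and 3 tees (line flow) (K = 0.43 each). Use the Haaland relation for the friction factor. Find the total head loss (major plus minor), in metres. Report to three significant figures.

H_L ≈ 9.65 m

V = 4Q/(πD²) = 1.546 m/s; V²/2g = 0.1218 m
Re = 4.25×10^5, ε/D = 3.31×10^-4 → f = 0.01657 (Haaland)
Major: h_f = f(L/D)·V²/2g = 0.01657·4518·0.1218 = 9.118 m
Minor: ΣK = 4.34; h_m = ΣK·V²/2g = 0.5287 m
Total H_L = 9.118 + 0.5287 = 9.647 m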